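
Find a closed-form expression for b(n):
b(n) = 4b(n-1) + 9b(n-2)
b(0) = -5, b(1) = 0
Characteristic equation: x² - 4x - 9 = 0.
Discriminant Δ = (4)² + 4·(9) = 52.
Roots r₁,₂ = (4 ± √52)/2, so r₁ = 2 + \sqrt{13}, r₂ = 2 - \sqrt{13}.
General solution: b(n) = A·r₁^n + B·r₂^n.
From the initial conditions, A + B = -5 and r₁A + r₂B = 0.
Since r₁ - r₂ = √52: A = (0 - (-5)r₂)/√52 = - \frac{5}{2} + \frac{5 \sqrt{13}}{13}, and B = -5 - A = - \frac{5}{2} - \frac{5 \sqrt{13}}{13}.
So b(n) = \left(- \frac{5}{2} + \frac{5 \sqrt{13}}{13}\right)\left(2 + \sqrt{13}\right)^n + \left(- \frac{5}{2} - \frac{5 \sqrt{13}}{13}\right)\left(2 - \sqrt{13}\right)^n.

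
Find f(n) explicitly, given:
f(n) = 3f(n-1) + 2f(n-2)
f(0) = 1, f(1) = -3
Characteristic equation: x² - 3x - 2 = 0.
Discriminant Δ = (3)² + 4·(2) = 17.
Roots r₁,₂ = (3 ± √17)/2, so r₁ = \frac{3}{2} + \frac{\sqrt{17}}{2}, r₂ = \frac{3}{2} - \frac{\sqrt{17}}{2}.
General solution: f(n) = A·r₁^n + B·r₂^n.
From the initial conditions, A + B = 1 and r₁A + r₂B = -3.
Since r₁ - r₂ = √17: A = (-3 - (1)r₂)/√17 = \frac{1}{2} - \frac{9 \sqrt{17}}{34}, and B = 1 - A = \frac{1}{2} + \frac{9 \sqrt{17}}{34}.
So f(n) = \left(\frac{1}{2} - \frac{9 \sqrt{17}}{34}\right)\left(\frac{3}{2} + \frac{\sqrt{17}}{2}\right)^n + \left(\frac{1}{2} + \frac{9 \sqrt{17}}{34}\right)\left(\frac{3}{2} - \frac{\sqrt{17}}{2}\right)^n.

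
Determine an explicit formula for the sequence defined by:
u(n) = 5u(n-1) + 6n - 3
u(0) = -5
First-order linear with linear forcing.
Homogeneous solution: u_h(n) = A·(5)^n.
Try particular u_p(n) = pn + q. Substituting:
  pn + q = 5(p(n-1) + q) + 6n - 3.
Matching the n-coefficient: p = 5p + 6 ⇒ p = - \frac{3}{2}.
Matching constants: q = -5p + 5q - 3 ⇒ q = - \frac{9}{8}.
General: u(n) = A·(5)^n - \frac{3 n}{2} - \frac{9}{8}.
Apply u(0) = -5: A - \frac{9}{8} = -5 ⇒ A = - \frac{31}{8}.
So u(n) = - \frac{31 \cdot 5^{n}}{8} - \frac{3 n}{2} - \frac{9}{8}.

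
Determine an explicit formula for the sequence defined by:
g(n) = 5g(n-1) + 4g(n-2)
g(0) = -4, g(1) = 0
Characteristic equation: x² - 5x - 4 = 0.
Discriminant Δ = (5)² + 4·(4) = 41.
Roots r₁,₂ = (5 ± √41)/2, so r₁ = \frac{5}{2} + \frac{\sqrt{41}}{2}, r₂ = \frac{5}{2} - \frac{\sqrt{41}}{2}.
General solution: g(n) = A·r₁^n + B·r₂^n.
From the initial conditions, A + B = -4 and r₁A + r₂B = 0.
Since r₁ - r₂ = √41: A = (0 - (-4)r₂)/√41 = -2 + \frac{10 \sqrt{41}}{41}, and B = -4 - A = -2 - \frac{10 \sqrt{41}}{41}.
So g(n) = \left(-2 + \frac{10 \sqrt{41}}{41}\right)\left(\frac{5}{2} + \frac{\sqrt{41}}{2}\right)^n + \left(-2 - \frac{10 \sqrt{41}}{41}\right)\left(\frac{5}{2} - \frac{\sqrt{41}}{2}\right)^n.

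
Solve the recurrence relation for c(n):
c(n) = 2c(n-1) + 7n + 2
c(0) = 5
First-order linear with linear forcing.
Homogeneous solution: c_h(n) = A·(2)^n.
Try particular c_p(n) = pn + q. Substituting:
  pn + q = 2(p(n-1) + q) + 7n + 2.
Matching the n-coefficient: p = 2p + 7 ⇒ p = -7.
Matching constants: q = -2p + 2q + 2 ⇒ q = -16.
General: c(n) = A·(2)^n - 7 n - 16.
Apply c(0) = 5: A - 16 = 5 ⇒ A = 21.
So c(n) = 21 \cdot 2^{n} - 7 n - 16.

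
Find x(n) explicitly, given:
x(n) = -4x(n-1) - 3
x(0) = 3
First-order linear non-homogeneous.
Homogeneous solution: x_h(n) = A·(-4)^n.
Try constant particular solution x_p = K: K = -4K - 3 ⇒ K = - \frac{3}{5}.
General: x(n) = A·(-4)^n - \frac{3}{5}.
Apply x(0) = 3: A - \frac{3}{5} = 3 ⇒ A = \frac{18}{5}.
So x(n) = \frac{18 \left(-4\right)^{n}}{5} - \frac{3}{5}.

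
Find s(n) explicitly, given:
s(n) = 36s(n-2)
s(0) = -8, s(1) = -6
Characteristic equation: x² - 36 = 0, which factors as (x - (6))(x - (-6)) = 0.
Roots r₁ = 6, r₂ = -6 (distinct).
General solution: s(n) = A·(6)^n + B·(-6)^n.
From s(0) = -8: A + B = -8.
From s(1) = -6: 6A - 6B = -6.
Solving: A = - \frac{9}{2}, B = - \frac{7}{2}.
So s(n) = - \frac{7 \left(-6\right)^{n}}{2} - \frac{9 \cdot 6^{n}}{2}.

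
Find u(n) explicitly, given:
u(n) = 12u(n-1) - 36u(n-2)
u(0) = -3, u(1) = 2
Characteristic equation: x² - 12x + 36 = 0, which is (x - (6))².
Repeated root r = 6.
General solution: u(n) = (A + Bn)·(6)^n.
From u(0) = -3: A = -3.
From u(1) = 2: (A + B)·(6) = 2 ⇒ B = \frac{10}{3}.
So u(n) = \left(\frac{10 n}{3} - 3\right) \cdot (6)^n.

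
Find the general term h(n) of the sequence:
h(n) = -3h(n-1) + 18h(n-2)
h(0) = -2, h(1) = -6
Characteristic equation: x² + 3x - 18 = 0, which factors as (x - (3))(x - (-6)) = 0.
Roots r₁ = 3, r₂ = -6 (distinct).
General solution: h(n) = A·(3)^n + B·(-6)^n.
From h(0) = -2: A + B = -2.
From h(1) = -6: 3A - 6B = -6.
Solving: A = -2, B = 0.
So h(n) = - 2 \cdot 3^{n}.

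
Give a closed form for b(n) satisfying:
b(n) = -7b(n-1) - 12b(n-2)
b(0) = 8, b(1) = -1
Characteristic equation: x² + 7x + 12 = 0, which factors as (x - (-3))(x - (-4)) = 0.
Roots r₁ = -3, r₂ = -4 (distinct).
General solution: b(n) = A·(-3)^n + B·(-4)^n.
From b(0) = 8: A + B = 8.
From b(1) = -1: -3A - 4B = -1.
Solving: A = 31, B = -23.
So b(n) = 31 \left(-3\right)^{n} - 23 \left(-4\right)^{n}.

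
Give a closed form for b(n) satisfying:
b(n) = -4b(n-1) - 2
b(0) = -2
First-order linear non-homogeneous.
Homogeneous solution: b_h(n) = A·(-4)^n.
Try constant particular solution b_p = K: K = -4K - 2 ⇒ K = - \frac{2}{5}.
General: b(n) = A·(-4)^n - \frac{2}{5}.
Apply b(0) = -2: A - \frac{2}{5} = -2 ⇒ A = - \frac{8}{5}.
So b(n) = - \frac{8 \left(-4\right)^{n}}{5} - \frac{2}{5}.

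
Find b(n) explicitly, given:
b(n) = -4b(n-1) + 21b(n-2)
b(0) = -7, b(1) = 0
Characteristic equation: x² + 4x - 21 = 0, which factors as (x - (-7))(x - (3)) = 0.
Roots r₁ = -7, r₂ = 3 (distinct).
General solution: b(n) = A·(-7)^n + B·(3)^n.
From b(0) = -7: A + B = -7.
From b(1) = 0: -7A + 3B = 0.
Solving: A = - \frac{21}{10}, B = - \frac{49}{10}.
So b(n) = - \frac{21 \left(-7\right)^{n}}{10} - \frac{49 \cdot 3^{n}}{10}.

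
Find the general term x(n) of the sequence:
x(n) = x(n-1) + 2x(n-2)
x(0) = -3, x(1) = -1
Characteristic equation: x² - x - 2 = 0, which factors as (x - (-1))(x - (2)) = 0.
Roots r₁ = -1, r₂ = 2 (distinct).
General solution: x(n) = A·(-1)^n + B·(2)^n.
From x(0) = -3: A + B = -3.
From x(1) = -1: -A + 2B = -1.
Solving: A = - \frac{5}{3}, B = - \frac{4}{3}.
So x(n) = - \frac{5 \left(-1\right)^{n}}{3} - \frac{4 \cdot 2^{n}}{3}.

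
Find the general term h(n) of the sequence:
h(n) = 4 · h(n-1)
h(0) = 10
Pure geometric recurrence with ratio 4.
By induction h(n) = h(0) · (4)^n = 10 \cdot 4^{n}.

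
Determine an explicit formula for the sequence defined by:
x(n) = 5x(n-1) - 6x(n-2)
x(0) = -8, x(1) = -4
Characteristic equation: x² - 5x + 6 = 0, which factors as (x - (2))(x - (3)) = 0.
Roots r₁ = 2, r₂ = 3 (distinct).
General solution: x(n) = A·(2)^n + B·(3)^n.
From x(0) = -8: A + B = -8.
From x(1) = -4: 2A + 3B = -4.
Solving: A = -20, B = 12.
So x(n) = - 20 \cdot 2^{n} + 12 \cdot 3^{n}.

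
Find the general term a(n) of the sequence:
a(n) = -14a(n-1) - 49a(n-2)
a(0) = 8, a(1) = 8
Characteristic equation: x² + 14x + 49 = 0, which is (x - (-7))².
Repeated root r = -7.
General solution: a(n) = (A + Bn)·(-7)^n.
From a(0) = 8: A = 8.
From a(1) = 8: (A + B)·(-7) = 8 ⇒ B = - \frac{64}{7}.
So a(n) = \left(8 - \frac{64 n}{7}\right) \cdot (-7)^n.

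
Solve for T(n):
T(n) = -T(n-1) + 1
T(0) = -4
First-order linear non-homogeneous.
Homogeneous solution: T_h(n) = A·(-1)^n.
Try constant particular solution T_p = K: K = -K + 1 ⇒ K = \frac{1}{2}.
General: T(n) = A·(-1)^n + \frac{1}{2}.
Apply T(0) = -4: A + \frac{1}{2} = -4 ⇒ A = - \frac{9}{2}.
So T(n) = \frac{1}{2} - \frac{9 \left(-1\right)^{n}}{2}.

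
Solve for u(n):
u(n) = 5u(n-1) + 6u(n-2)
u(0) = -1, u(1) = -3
Characteristic equation: x² - 5x - 6 = 0, which factors as (x - (-1))(x - (6)) = 0.
Roots r₁ = -1, r₂ = 6 (distinct).
General solution: u(n) = A·(-1)^n + B·(6)^n.
From u(0) = -1: A + B = -1.
From u(1) = -3: -A + 6B = -3.
Solving: A = - \frac{3}{7}, B = - \frac{4}{7}.
So u(n) = - \frac{3 \left(-1\right)^{n}}{7} - \frac{4 \cdot 6^{n}}{7}.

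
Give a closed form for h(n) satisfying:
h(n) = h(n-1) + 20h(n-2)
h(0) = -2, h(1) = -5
Characteristic equation: x² - x - 20 = 0, which factors as (x - (5))(x - (-4)) = 0.
Roots r₁ = 5, r₂ = -4 (distinct).
General solution: h(n) = A·(5)^n + B·(-4)^n.
From h(0) = -2: A + B = -2.
From h(1) = -5: 5A - 4B = -5.
Solving: A = - \frac{13}{9}, B = - \frac{5}{9}.
So h(n) = - \frac{5 \left(-4\right)^{n}}{9} - \frac{13 \cdot 5^{n}}{9}.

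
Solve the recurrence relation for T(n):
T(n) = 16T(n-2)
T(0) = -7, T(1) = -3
Characteristic equation: x² - 16 = 0, which factors as (x - (4))(x - (-4)) = 0.
Roots r₁ = 4, r₂ = -4 (distinct).
General solution: T(n) = A·(4)^n + B·(-4)^n.
From T(0) = -7: A + B = -7.
From T(1) = -3: 4A - 4B = -3.
Solving: A = - \frac{31}{8}, B = - \frac{25}{8}.
So T(n) = - \frac{25 \left(-4\right)^{n}}{8} - \frac{31 \cdot 4^{n}}{8}.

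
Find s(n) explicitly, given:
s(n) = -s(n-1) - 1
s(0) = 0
First-order linear non-homogeneous.
Homogeneous solution: s_h(n) = A·(-1)^n.
Try constant particular solution s_p = K: K = -K - 1 ⇒ K = - \frac{1}{2}.
General: s(n) = A·(-1)^n - \frac{1}{2}.
Apply s(0) = 0: A - \frac{1}{2} = 0 ⇒ A = \frac{1}{2}.
So s(n) = \frac{\left(-1\right)^{n}}{2} - \frac{1}{2}.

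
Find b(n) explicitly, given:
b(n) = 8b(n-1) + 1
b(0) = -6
First-order linear non-homogeneous.
Homogeneous solution: b_h(n) = A·(8)^n.
Try constant particular solution b_p = K: K = 8K + 1 ⇒ K = - \frac{1}{7}.
General: b(n) = A·(8)^n - \frac{1}{7}.
Apply b(0) = -6: A - \frac{1}{7} = -6 ⇒ A = - \frac{41}{7}.
So b(n) = - \frac{41 \cdot 8^{n}}{7} - \frac{1}{7}.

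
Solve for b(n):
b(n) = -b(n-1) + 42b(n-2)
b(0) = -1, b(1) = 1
Characteristic equation: x² + x - 42 = 0, which factors as (x - (-7))(x - (6)) = 0.
Roots r₁ = -7, r₂ = 6 (distinct).
General solution: b(n) = A·(-7)^n + B·(6)^n.
From b(0) = -1: A + B = -1.
From b(1) = 1: -7A + 6B = 1.
Solving: A = - \frac{7}{13}, B = - \frac{6}{13}.
So b(n) = - \frac{7 \left(-7\right)^{n}}{13} - \frac{6 \cdot 6^{n}}{13}.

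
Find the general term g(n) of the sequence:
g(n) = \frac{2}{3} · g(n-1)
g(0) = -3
Pure geometric recurrence with ratio \frac{2}{3}.
By induction g(n) = g(0) · (\frac{2}{3})^n = - 3 \left(\frac{2}{3}\right)^{n}.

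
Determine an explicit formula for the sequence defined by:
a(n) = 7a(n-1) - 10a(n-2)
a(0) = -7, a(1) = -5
Characteristic equation: x² - 7x + 10 = 0, which factors as (x - (2))(x - (5)) = 0.
Roots r₁ = 2, r₂ = 5 (distinct).
General solution: a(n) = A·(2)^n + B·(5)^n.
From a(0) = -7: A + B = -7.
From a(1) = -5: 2A + 5B = -5.
Solving: A = -10, B = 3.
So a(n) = - 10 \cdot 2^{n} + 3 \cdot 5^{n}.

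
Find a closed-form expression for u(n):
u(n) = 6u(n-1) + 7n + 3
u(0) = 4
First-order linear with linear forcing.
Homogeneous solution: u_h(n) = A·(6)^n.
Try particular u_p(n) = pn + q. Substituting:
  pn + q = 6(p(n-1) + q) + 7n + 3.
Matching the n-coefficient: p = 6p + 7 ⇒ p = - \frac{7}{5}.
Matching constants: q = -6p + 6q + 3 ⇒ q = - \frac{57}{25}.
General: u(n) = A·(6)^n - \frac{7 n}{5} - \frac{57}{25}.
Apply u(0) = 4: A - \frac{57}{25} = 4 ⇒ A = \frac{157}{25}.
So u(n) = \frac{157 \cdot 6^{n}}{25} - \frac{7 n}{5} - \frac{57}{25}.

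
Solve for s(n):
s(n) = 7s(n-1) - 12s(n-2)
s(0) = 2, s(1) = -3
Characteristic equation: x² - 7x + 12 = 0, which factors as (x - (4))(x - (3)) = 0.
Roots r₁ = 4, r₂ = 3 (distinct).
General solution: s(n) = A·(4)^n + B·(3)^n.
From s(0) = 2: A + B = 2.
From s(1) = -3: 4A + 3B = -3.
Solving: A = -9, B = 11.
So s(n) = 11 \cdot 3^{n} - 9 \cdot 4^{n}.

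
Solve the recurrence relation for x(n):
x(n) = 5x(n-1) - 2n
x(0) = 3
First-order linear with linear forcing.
Homogeneous solution: x_h(n) = A·(5)^n.
Try particular x_p(n) = pn + q. Substituting:
  pn + q = 5(p(n-1) + q) - 2n.
Matching the n-coefficient: p = 5p - 2 ⇒ p = \frac{1}{2}.
Matching constants: q = -5p + 5q ⇒ q = \frac{5}{8}.
General: x(n) = A·(5)^n + \frac{n}{2} + \frac{5}{8}.
Apply x(0) = 3: A + \frac{5}{8} = 3 ⇒ A = \frac{19}{8}.
So x(n) = \frac{19 \cdot 5^{n}}{8} + \frac{n}{2} + \frac{5}{8}.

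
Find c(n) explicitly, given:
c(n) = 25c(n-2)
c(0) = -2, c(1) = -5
Characteristic equation: x² - 25 = 0, which factors as (x - (-5))(x - (5)) = 0.
Roots r₁ = -5, r₂ = 5 (distinct).
General solution: c(n) = A·(-5)^n + B·(5)^n.
From c(0) = -2: A + B = -2.
From c(1) = -5: -5A + 5B = -5.
Solving: A = - \frac{1}{2}, B = - \frac{3}{2}.
So c(n) = - \frac{\left(-5\right)^{n}}{2} - \frac{3 \cdot 5^{n}}{2}.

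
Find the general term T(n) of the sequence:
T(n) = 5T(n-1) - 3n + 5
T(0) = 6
First-order linear with linear forcing.
Homogeneous solution: T_h(n) = A·(5)^n.
Try particular T_p(n) = pn + q. Substituting:
  pn + q = 5(p(n-1) + q) - 3n + 5.
Matching the n-coefficient: p = 5p - 3 ⇒ p = \frac{3}{4}.
Matching constants: q = -5p + 5q + 5 ⇒ q = - \frac{5}{16}.
General: T(n) = A·(5)^n + \frac{3 n}{4} - \frac{5}{16}.
Apply T(0) = 6: A - \frac{5}{16} = 6 ⇒ A = \frac{101}{16}.
So T(n) = \frac{101 \cdot 5^{n}}{16} + \frac{3 n}{4} - \frac{5}{16}.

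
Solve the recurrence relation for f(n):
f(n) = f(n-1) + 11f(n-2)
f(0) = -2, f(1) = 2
Characteristic equation: x² - x - 11 = 0.
Discriminant Δ = (1)² + 4·(11) = 45.
Roots r₁,₂ = (1 ± √45)/2, so r₁ = \frac{1}{2} + \frac{3 \sqrt{5}}{2}, r₂ = \frac{1}{2} - \frac{3 \sqrt{5}}{2}.
General solution: f(n) = A·r₁^n + B·r₂^n.
From the initial conditions, A + B = -2 and r₁A + r₂B = 2.
Since r₁ - r₂ = √45: A = (2 - (-2)r₂)/√45 = -1 + \frac{\sqrt{5}}{5}, and B = -2 - A = -1 - \frac{\sqrt{5}}{5}.
So f(n) = \left(-1 + \frac{\sqrt{5}}{5}\right)\left(\frac{1}{2} + \frac{3 \sqrt{5}}{2}\right)^n + \left(-1 - \frac{\sqrt{5}}{5}\right)\left(\frac{1}{2} - \frac{3 \sqrt{5}}{2}\right)^n.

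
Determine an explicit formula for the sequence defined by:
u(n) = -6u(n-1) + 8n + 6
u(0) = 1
First-order linear with linear forcing.
Homogeneous solution: u_h(n) = A·(-6)^n.
Try particular u_p(n) = pn + q. Substituting:
  pn + q = -6(p(n-1) + q) + 8n + 6.
Matching the n-coefficient: p = -6p + 8 ⇒ p = \frac{8}{7}.
Matching constants: q = 6p - 6q + 6 ⇒ q = \frac{90}{49}.
General: u(n) = A·(-6)^n + \frac{8 n}{7} + \frac{90}{49}.
Apply u(0) = 1: A + \frac{90}{49} = 1 ⇒ A = - \frac{41}{49}.
So u(n) = - \frac{41 \left(-6\right)^{n}}{49} + \frac{8 n}{7} + \frac{90}{49}.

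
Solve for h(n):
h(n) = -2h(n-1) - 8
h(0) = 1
First-order linear non-homogeneous.
Homogeneous solution: h_h(n) = A·(-2)^n.
Try constant particular solution h_p = K: K = -2K - 8 ⇒ K = - \frac{8}{3}.
General: h(n) = A·(-2)^n - \frac{8}{3}.
Apply h(0) = 1: A - \frac{8}{3} = 1 ⇒ A = \frac{11}{3}.
So h(n) = \frac{11 \left(-2\right)^{n}}{3} - \frac{8}{3}.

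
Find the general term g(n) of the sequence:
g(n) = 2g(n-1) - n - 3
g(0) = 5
First-order linear with linear forcing.
Homogeneous solution: g_h(n) = A·(2)^n.
Try particular g_p(n) = pn + q. Substituting:
  pn + q = 2(p(n-1) + q) - n - 3.
Matching the n-coefficient: p = 2p - 1 ⇒ p = 1.
Matching constants: q = -2p + 2q - 3 ⇒ q = 5.
General: g(n) = A·(2)^n + n + 5.
Apply g(0) = 5: A + 5 = 5 ⇒ A = 0.
So g(n) = n + 5.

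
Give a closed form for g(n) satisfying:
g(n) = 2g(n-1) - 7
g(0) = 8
First-order linear non-homogeneous.
Homogeneous solution: g_h(n) = A·(2)^n.
Try constant particular solution g_p = K: K = 2K - 7 ⇒ K = 7.
General: g(n) = A·(2)^n + 7.
Apply g(0) = 8: A + 7 = 8 ⇒ A = 1.
So g(n) = 2^{n} + 7.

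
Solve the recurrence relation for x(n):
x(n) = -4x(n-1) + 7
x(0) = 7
First-order linear non-homogeneous.
Homogeneous solution: x_h(n) = A·(-4)^n.
Try constant particular solution x_p = K: K = -4K + 7 ⇒ K = \frac{7}{5}.
General: x(n) = A·(-4)^n + \frac{7}{5}.
Apply x(0) = 7: A + \frac{7}{5} = 7 ⇒ A = \frac{28}{5}.
So x(n) = \frac{28 \left(-4\right)^{n}}{5} + \frac{7}{5}.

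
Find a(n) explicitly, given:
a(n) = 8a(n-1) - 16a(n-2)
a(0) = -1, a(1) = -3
Characteristic equation: x² - 8x + 16 = 0, which is (x - (4))².
Repeated root r = 4.
General solution: a(n) = (A + Bn)·(4)^n.
From a(0) = -1: A = -1.
From a(1) = -3: (A + B)·(4) = -3 ⇒ B = \frac{1}{4}.
So a(n) = \left(\frac{n}{4} - 1\right) \cdot (4)^n.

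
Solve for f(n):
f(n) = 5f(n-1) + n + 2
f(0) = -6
First-order linear with linear forcing.
Homogeneous solution: f_h(n) = A·(5)^n.
Try particular f_p(n) = pn + q. Substituting:
  pn + q = 5(p(n-1) + q) + n + 2.
Matching the n-coefficient: p = 5p + 1 ⇒ p = - \frac{1}{4}.
Matching constants: q = -5p + 5q + 2 ⇒ q = - \frac{13}{16}.
General: f(n) = A·(5)^n - \frac{n}{4} - \frac{13}{16}.
Apply f(0) = -6: A - \frac{13}{16} = -6 ⇒ A = - \frac{83}{16}.
So f(n) = - \frac{83 \cdot 5^{n}}{16} - \frac{n}{4} - \frac{13}{16}.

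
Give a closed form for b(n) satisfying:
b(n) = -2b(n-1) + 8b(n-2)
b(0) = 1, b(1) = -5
Characteristic equation: x² + 2x - 8 = 0, which factors as (x - (2))(x - (-4)) = 0.
Roots r₁ = 2, r₂ = -4 (distinct).
General solution: b(n) = A·(2)^n + B·(-4)^n.
From b(0) = 1: A + B = 1.
From b(1) = -5: 2A - 4B = -5.
Solving: A = - \frac{1}{6}, B = \frac{7}{6}.
So b(n) = \frac{7 \left(-4\right)^{n}}{6} - \frac{2^{n}}{6}.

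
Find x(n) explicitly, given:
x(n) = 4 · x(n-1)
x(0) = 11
Pure geometric recurrence with ratio 4.
By induction x(n) = x(0) · (4)^n = 11 \cdot 4^{n}.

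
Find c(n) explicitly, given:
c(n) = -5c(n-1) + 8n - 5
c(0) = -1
First-order linear with linear forcing.
Homogeneous solution: c_h(n) = A·(-5)^n.
Try particular c_p(n) = pn + q. Substituting:
  pn + q = -5(p(n-1) + q) + 8n - 5.
Matching the n-coefficient: p = -5p + 8 ⇒ p = \frac{4}{3}.
Matching constants: q = 5p - 5q - 5 ⇒ q = \frac{5}{18}.
General: c(n) = A·(-5)^n + \frac{4 n}{3} + \frac{5}{18}.
Apply c(0) = -1: A + \frac{5}{18} = -1 ⇒ A = - \frac{23}{18}.
So c(n) = - \frac{23 \left(-5\right)^{n}}{18} + \frac{4 n}{3} + \frac{5}{18}.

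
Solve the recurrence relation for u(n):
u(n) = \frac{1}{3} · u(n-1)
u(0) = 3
Pure geometric recurrence with ratio \frac{1}{3}.
By induction u(n) = u(0) · (\frac{1}{3})^n = 3 \cdot 3^{- n}.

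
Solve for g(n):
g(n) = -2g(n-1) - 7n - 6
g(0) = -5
First-order linear with linear forcing.
Homogeneous solution: g_h(n) = A·(-2)^n.
Try particular g_p(n) = pn + q. Substituting:
  pn + q = -2(p(n-1) + q) - 7n - 6.
Matching the n-coefficient: p = -2p - 7 ⇒ p = - \frac{7}{3}.
Matching constants: q = 2p - 2q - 6 ⇒ q = - \frac{32}{9}.
General: g(n) = A·(-2)^n - \frac{7 n}{3} - \frac{32}{9}.
Apply g(0) = -5: A - \frac{32}{9} = -5 ⇒ A = - \frac{13}{9}.
So g(n) = - \frac{13 \left(-2\right)^{n}}{9} - \frac{7 n}{3} - \frac{32}{9}.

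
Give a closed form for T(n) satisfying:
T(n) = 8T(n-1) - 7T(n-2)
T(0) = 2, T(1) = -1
Characteristic equation: x² - 8x + 7 = 0, which factors as (x - (7))(x - (1)) = 0.
Roots r₁ = 7, r₂ = 1 (distinct).
General solution: T(n) = A·(7)^n + B·(1)^n.
From T(0) = 2: A + B = 2.
From T(1) = -1: 7A + B = -1.
Solving: A = - \frac{1}{2}, B = \frac{5}{2}.
So T(n) = \frac{5}{2} - \frac{7^{n}}{2}.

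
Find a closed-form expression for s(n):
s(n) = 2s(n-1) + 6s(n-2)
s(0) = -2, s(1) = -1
Characteristic equation: x² - 2x - 6 = 0.
Discriminant Δ = (2)² + 4·(6) = 28.
Roots r₁,₂ = (2 ± √28)/2, so r₁ = 1 + \sqrt{7}, r₂ = 1 - \sqrt{7}.
General solution: s(n) = A·r₁^n + B·r₂^n.
From the initial conditions, A + B = -2 and r₁A + r₂B = -1.
Since r₁ - r₂ = √28: A = (-1 - (-2)r₂)/√28 = -1 + \frac{\sqrt{7}}{14}, and B = -2 - A = -1 - \frac{\sqrt{7}}{14}.
So s(n) = \left(-1 + \frac{\sqrt{7}}{14}\right)\left(1 + \sqrt{7}\right)^n + \left(-1 - \frac{\sqrt{7}}{14}\right)\left(1 - \sqrt{7}\right)^n.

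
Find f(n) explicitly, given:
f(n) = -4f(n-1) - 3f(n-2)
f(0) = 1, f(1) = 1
Characteristic equation: x² + 4x + 3 = 0, which factors as (x - (-1))(x - (-3)) = 0.
Roots r₁ = -1, r₂ = -3 (distinct).
General solution: f(n) = A·(-1)^n + B·(-3)^n.
From f(0) = 1: A + B = 1.
From f(1) = 1: -A - 3B = 1.
Solving: A = 2, B = -1.
So f(n) = 2 \left(-1\right)^{n} - \left(-3\right)^{n}.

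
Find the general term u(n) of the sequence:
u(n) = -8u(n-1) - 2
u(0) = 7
First-order linear non-homogeneous.
Homogeneous solution: u_h(n) = A·(-8)^n.
Try constant particular solution u_p = K: K = -8K - 2 ⇒ K = - \frac{2}{9}.
General: u(n) = A·(-8)^n - \frac{2}{9}.
Apply u(0) = 7: A - \frac{2}{9} = 7 ⇒ A = \frac{65}{9}.
So u(n) = \frac{65 \left(-8\right)^{n}}{9} - \frac{2}{9}.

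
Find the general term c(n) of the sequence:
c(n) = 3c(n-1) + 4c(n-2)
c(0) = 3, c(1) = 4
Characteristic equation: x² - 3x - 4 = 0, which factors as (x - (4))(x - (-1)) = 0.
Roots r₁ = 4, r₂ = -1 (distinct).
General solution: c(n) = A·(4)^n + B·(-1)^n.
From c(0) = 3: A + B = 3.
From c(1) = 4: 4A - B = 4.
Solving: A = \frac{7}{5}, B = \frac{8}{5}.
So c(n) = \frac{8 \left(-1\right)^{n}}{5} + \frac{7 \cdot 4^{n}}{5}.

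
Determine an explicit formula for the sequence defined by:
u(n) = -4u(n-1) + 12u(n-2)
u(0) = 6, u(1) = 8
Characteristic equation: x² + 4x - 12 = 0, which factors as (x - (-6))(x - (2)) = 0.
Roots r₁ = -6, r₂ = 2 (distinct).
General solution: u(n) = A·(-6)^n + B·(2)^n.
From u(0) = 6: A + B = 6.
From u(1) = 8: -6A + 2B = 8.
Solving: A = \frac{1}{2}, B = \frac{11}{2}.
So u(n) = \frac{\left(-6\right)^{n}}{2} + \frac{11 \cdot 2^{n}}{2}.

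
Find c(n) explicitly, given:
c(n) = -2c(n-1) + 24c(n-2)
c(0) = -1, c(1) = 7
Characteristic equation: x² + 2x - 24 = 0, which factors as (x - (4))(x - (-6)) = 0.
Roots r₁ = 4, r₂ = -6 (distinct).
General solution: c(n) = A·(4)^n + B·(-6)^n.
From c(0) = -1: A + B = -1.
From c(1) = 7: 4A - 6B = 7.
Solving: A = \frac{1}{10}, B = - \frac{11}{10}.
So c(n) = - \frac{11 \left(-6\right)^{n}}{10} + \frac{4^{n}}{10}.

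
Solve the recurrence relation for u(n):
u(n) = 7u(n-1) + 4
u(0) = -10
First-order linear non-homogeneous.
Homogeneous solution: u_h(n) = A·(7)^n.
Try constant particular solution u_p = K: K = 7K + 4 ⇒ K = - \frac{2}{3}.
General: u(n) = A·(7)^n - \frac{2}{3}.
Apply u(0) = -10: A - \frac{2}{3} = -10 ⇒ A = - \frac{28}{3}.
So u(n) = - \frac{28 \cdot 7^{n}}{3} - \frac{2}{3}.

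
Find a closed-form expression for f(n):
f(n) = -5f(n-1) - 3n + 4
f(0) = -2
First-order linear with linear forcing.
Homogeneous solution: f_h(n) = A·(-5)^n.
Try particular f_p(n) = pn + q. Substituting:
  pn + q = -5(p(n-1) + q) - 3n + 4.
Matching the n-coefficient: p = -5p - 3 ⇒ p = - \frac{1}{2}.
Matching constants: q = 5p - 5q + 4 ⇒ q = \frac{1}{4}.
General: f(n) = A·(-5)^n - \frac{n}{2} + \frac{1}{4}.
Apply f(0) = -2: A + \frac{1}{4} = -2 ⇒ A = - \frac{9}{4}.
So f(n) = - \frac{9 \left(-5\right)^{n}}{4} - \frac{n}{2} + \frac{1}{4}.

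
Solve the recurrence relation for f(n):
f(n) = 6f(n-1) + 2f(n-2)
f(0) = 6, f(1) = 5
Characteristic equation: x² - 6x - 2 = 0.
Discriminant Δ = (6)² + 4·(2) = 44.
Roots r₁,₂ = (6 ± √44)/2, so r₁ = 3 + \sqrt{11}, r₂ = 3 - \sqrt{11}.
General solution: f(n) = A·r₁^n + B·r₂^n.
From the initial conditions, A + B = 6 and r₁A + r₂B = 5.
Since r₁ - r₂ = √44: A = (5 - (6)r₂)/√44 = 3 - \frac{13 \sqrt{11}}{22}, and B = 6 - A = \frac{13 \sqrt{11}}{22} + 3.
So f(n) = \left(3 - \frac{13 \sqrt{11}}{22}\right)\left(3 + \sqrt{11}\right)^n + \left(\frac{13 \sqrt{11}}{22} + 3\right)\left(3 - \sqrt{11}\right)^n.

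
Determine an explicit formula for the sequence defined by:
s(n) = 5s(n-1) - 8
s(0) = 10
First-order linear non-homogeneous.
Homogeneous solution: s_h(n) = A·(5)^n.
Try constant particular solution s_p = K: K = 5K - 8 ⇒ K = 2.
General: s(n) = A·(5)^n + 2.
Apply s(0) = 10: A + 2 = 10 ⇒ A = 8.
So s(n) = 8 \cdot 5^{n} + 2.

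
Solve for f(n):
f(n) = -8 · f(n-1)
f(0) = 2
Pure geometric recurrence with ratio -8.
By induction f(n) = f(0) · (-8)^n = 2 \left(-8\right)^{n}.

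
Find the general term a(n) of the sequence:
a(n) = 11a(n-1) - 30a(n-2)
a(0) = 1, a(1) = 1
Characteristic equation: x² - 11x + 30 = 0, which factors as (x - (5))(x - (6)) = 0.
Roots r₁ = 5, r₂ = 6 (distinct).
General solution: a(n) = A·(5)^n + B·(6)^n.
From a(0) = 1: A + B = 1.
From a(1) = 1: 5A + 6B = 1.
Solving: A = 5, B = -4.
So a(n) = 5 \cdot 5^{n} - 4 \cdot 6^{n}.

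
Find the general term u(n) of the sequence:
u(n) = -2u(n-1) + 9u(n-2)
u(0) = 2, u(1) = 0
Characteristic equation: x² + 2x - 9 = 0.
Discriminant Δ = (-2)² + 4·(9) = 40.
Roots r₁,₂ = (-2 ± √40)/2, so r₁ = -1 + \sqrt{10}, r₂ = - \sqrt{10} - 1.
General solution: u(n) = A·r₁^n + B·r₂^n.
From the initial conditions, A + B = 2 and r₁A + r₂B = 0.
Since r₁ - r₂ = √40: A = (0 - (2)r₂)/√40 = \frac{\sqrt{10}}{10} + 1, and B = 2 - A = 1 - \frac{\sqrt{10}}{10}.
So u(n) = \left(\frac{\sqrt{10}}{10} + 1\right)\left(-1 + \sqrt{10}\right)^n + \left(1 - \frac{\sqrt{10}}{10}\right)\left(- \sqrt{10} - 1\right)^n.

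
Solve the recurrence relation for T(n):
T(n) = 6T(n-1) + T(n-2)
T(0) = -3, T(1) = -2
Characteristic equation: x² - 6x - 1 = 0.
Discriminant Δ = (6)² + 4·(1) = 40.
Roots r₁,₂ = (6 ± √40)/2, so r₁ = 3 + \sqrt{10}, r₂ = 3 - \sqrt{10}.
General solution: T(n) = A·r₁^n + B·r₂^n.
From the initial conditions, A + B = -3 and r₁A + r₂B = -2.
Since r₁ - r₂ = √40: A = (-2 - (-3)r₂)/√40 = - \frac{3}{2} + \frac{7 \sqrt{10}}{20}, and B = -3 - A = - \frac{3}{2} - \frac{7 \sqrt{10}}{20}.
So T(n) = \left(- \frac{3}{2} + \frac{7 \sqrt{10}}{20}\right)\left(3 + \sqrt{10}\right)^n + \left(- \frac{3}{2} - \frac{7 \sqrt{10}}{20}\right)\left(3 - \sqrt{10}\right)^n.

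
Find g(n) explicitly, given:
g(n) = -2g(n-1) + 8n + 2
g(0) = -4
First-order linear with linear forcing.
Homogeneous solution: g_h(n) = A·(-2)^n.
Try particular g_p(n) = pn + q. Substituting:
  pn + q = -2(p(n-1) + q) + 8n + 2.
Matching the n-coefficient: p = -2p + 8 ⇒ p = \frac{8}{3}.
Matching constants: q = 2p - 2q + 2 ⇒ q = \frac{22}{9}.
General: g(n) = A·(-2)^n + \frac{8 n}{3} + \frac{22}{9}.
Apply g(0) = -4: A + \frac{22}{9} = -4 ⇒ A = - \frac{58}{9}.
So g(n) = - \frac{58 \left(-2\right)^{n}}{9} + \frac{8 n}{3} + \frac{22}{9}.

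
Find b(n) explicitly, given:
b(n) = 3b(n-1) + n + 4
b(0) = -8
First-order linear with linear forcing.
Homogeneous solution: b_h(n) = A·(3)^n.
Try particular b_p(n) = pn + q. Substituting:
  pn + q = 3(p(n-1) + q) + n + 4.
Matching the n-coefficient: p = 3p + 1 ⇒ p = - \frac{1}{2}.
Matching constants: q = -3p + 3q + 4 ⇒ q = - \frac{11}{4}.
General: b(n) = A·(3)^n - \frac{n}{2} - \frac{11}{4}.
Apply b(0) = -8: A - \frac{11}{4} = -8 ⇒ A = - \frac{21}{4}.
So b(n) = - \frac{21 \cdot 3^{n}}{4} - \frac{n}{2} - \frac{11}{4}.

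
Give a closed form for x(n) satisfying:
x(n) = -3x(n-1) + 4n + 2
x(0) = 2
First-order linear with linear forcing.
Homogeneous solution: x_h(n) = A·(-3)^n.
Try particular x_p(n) = pn + q. Substituting:
  pn + q = -3(p(n-1) + q) + 4n + 2.
Matching the n-coefficient: p = -3p + 4 ⇒ p = 1.
Matching constants: q = 3p - 3q + 2 ⇒ q = \frac{5}{4}.
General: x(n) = A·(-3)^n + n + \frac{5}{4}.
Apply x(0) = 2: A + \frac{5}{4} = 2 ⇒ A = \frac{3}{4}.
So x(n) = \frac{3 \left(-3\right)^{n}}{4} + n + \frac{5}{4}.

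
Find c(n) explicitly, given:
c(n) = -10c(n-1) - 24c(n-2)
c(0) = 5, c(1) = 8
Characteristic equation: x² + 10x + 24 = 0, which factors as (x - (-6))(x - (-4)) = 0.
Roots r₁ = -6, r₂ = -4 (distinct).
General solution: c(n) = A·(-6)^n + B·(-4)^n.
From c(0) = 5: A + B = 5.
From c(1) = 8: -6A - 4B = 8.
Solving: A = -14, B = 19.
So c(n) = 19 \left(-4\right)^{n} - 14 \left(-6\right)^{n}.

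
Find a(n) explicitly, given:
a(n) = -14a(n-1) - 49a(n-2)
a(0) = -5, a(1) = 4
Characteristic equation: x² + 14x + 49 = 0, which is (x - (-7))².
Repeated root r = -7.
General solution: a(n) = (A + Bn)·(-7)^n.
From a(0) = -5: A = -5.
From a(1) = 4: (A + B)·(-7) = 4 ⇒ B = \frac{31}{7}.
So a(n) = \left(\frac{31 n}{7} - 5\right) \cdot (-7)^n.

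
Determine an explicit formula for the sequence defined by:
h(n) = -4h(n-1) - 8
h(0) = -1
First-order linear non-homogeneous.
Homogeneous solution: h_h(n) = A·(-4)^n.
Try constant particular solution h_p = K: K = -4K - 8 ⇒ K = - \frac{8}{5}.
General: h(n) = A·(-4)^n - \frac{8}{5}.
Apply h(0) = -1: A - \frac{8}{5} = -1 ⇒ A = \frac{3}{5}.
So h(n) = \frac{3 \left(-4\right)^{n}}{5} - \frac{8}{5}.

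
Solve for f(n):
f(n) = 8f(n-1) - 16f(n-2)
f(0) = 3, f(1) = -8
Characteristic equation: x² - 8x + 16 = 0, which is (x - (4))².
Repeated root r = 4.
General solution: f(n) = (A + Bn)·(4)^n.
From f(0) = 3: A = 3.
From f(1) = -8: (A + B)·(4) = -8 ⇒ B = -5.
So f(n) = \left(3 - 5 n\right) \cdot (4)^n.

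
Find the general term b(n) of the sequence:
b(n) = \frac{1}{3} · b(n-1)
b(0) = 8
Pure geometric recurrence with ratio \frac{1}{3}.
By induction b(n) = b(0) · (\frac{1}{3})^n = 8 \cdot 3^{- n}.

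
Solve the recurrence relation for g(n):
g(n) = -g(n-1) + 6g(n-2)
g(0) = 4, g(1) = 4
Characteristic equation: x² + x - 6 = 0, which factors as (x - (-3))(x - (2)) = 0.
Roots r₁ = -3, r₂ = 2 (distinct).
General solution: g(n) = A·(-3)^n + B·(2)^n.
From g(0) = 4: A + B = 4.
From g(1) = 4: -3A + 2B = 4.
Solving: A = \frac{4}{5}, B = \frac{16}{5}.
So g(n) = \frac{4 \left(-3\right)^{n}}{5} + \frac{16 \cdot 2^{n}}{5}.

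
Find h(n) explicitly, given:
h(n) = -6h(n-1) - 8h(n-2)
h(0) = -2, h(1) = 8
Characteristic equation: x² + 6x + 8 = 0, which factors as (x - (-2))(x - (-4)) = 0.
Roots r₁ = -2, r₂ = -4 (distinct).
General solution: h(n) = A·(-2)^n + B·(-4)^n.
From h(0) = -2: A + B = -2.
From h(1) = 8: -2A - 4B = 8.
Solving: A = 0, B = -2.
So h(n) = - 2 \left(-4\right)^{n}.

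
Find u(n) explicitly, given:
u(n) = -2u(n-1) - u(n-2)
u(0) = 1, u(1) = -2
Characteristic equation: x² + 2x + 1 = 0, which is (x - (-1))².
Repeated root r = -1.
General solution: u(n) = (A + Bn)·(-1)^n.
From u(0) = 1: A = 1.
From u(1) = -2: (A + B)·(-1) = -2 ⇒ B = 1.
So u(n) = \left(n + 1\right) \cdot (-1)^n.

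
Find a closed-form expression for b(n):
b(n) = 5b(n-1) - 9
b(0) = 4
First-order linear non-homogeneous.
Homogeneous solution: b_h(n) = A·(5)^n.
Try constant particular solution b_p = K: K = 5K - 9 ⇒ K = \frac{9}{4}.
General: b(n) = A·(5)^n + \frac{9}{4}.
Apply b(0) = 4: A + \frac{9}{4} = 4 ⇒ A = \frac{7}{4}.
So b(n) = \frac{7 \cdot 5^{n}}{4} + \frac{9}{4}.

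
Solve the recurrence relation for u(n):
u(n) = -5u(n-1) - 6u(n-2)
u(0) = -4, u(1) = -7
Characteristic equation: x² + 5x + 6 = 0, which factors as (x - (-3))(x - (-2)) = 0.
Roots r₁ = -3, r₂ = -2 (distinct).
General solution: u(n) = A·(-3)^n + B·(-2)^n.
From u(0) = -4: A + B = -4.
From u(1) = -7: -3A - 2B = -7.
Solving: A = 15, B = -19.
So u(n) = - 19 \left(-2\right)^{n} + 15 \left(-3\right)^{n}.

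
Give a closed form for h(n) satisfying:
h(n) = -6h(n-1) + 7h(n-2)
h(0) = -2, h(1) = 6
Characteristic equation: x² + 6x - 7 = 0, which factors as (x - (1))(x - (-7)) = 0.
Roots r₁ = 1, r₂ = -7 (distinct).
General solution: h(n) = A·(1)^n + B·(-7)^n.
From h(0) = -2: A + B = -2.
From h(1) = 6: A - 7B = 6.
Solving: A = -1, B = -1.
So h(n) = - \left(-7\right)^{n} - 1.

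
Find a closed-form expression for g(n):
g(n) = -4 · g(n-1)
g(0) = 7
Pure geometric recurrence with ratio -4.
By induction g(n) = g(0) · (-4)^n = 7 \left(-4\right)^{n}.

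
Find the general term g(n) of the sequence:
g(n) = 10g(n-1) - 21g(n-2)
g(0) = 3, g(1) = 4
Characteristic equation: x² - 10x + 21 = 0, which factors as (x - (7))(x - (3)) = 0.
Roots r₁ = 7, r₂ = 3 (distinct).
General solution: g(n) = A·(7)^n + B·(3)^n.
From g(0) = 3: A + B = 3.
From g(1) = 4: 7A + 3B = 4.
Solving: A = - \frac{5}{4}, B = \frac{17}{4}.
So g(n) = \frac{17 \cdot 3^{n}}{4} - \frac{5 \cdot 7^{n}}{4}.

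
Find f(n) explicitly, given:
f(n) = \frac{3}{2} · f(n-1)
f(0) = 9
Pure geometric recurrence with ratio \frac{3}{2}.
By induction f(n) = f(0) · (\frac{3}{2})^n = 9 \left(\frac{3}{2}\right)^{n}.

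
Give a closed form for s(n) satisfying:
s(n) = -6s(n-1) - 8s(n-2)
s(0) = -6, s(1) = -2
Characteristic equation: x² + 6x + 8 = 0, which factors as (x - (-2))(x - (-4)) = 0.
Roots r₁ = -2, r₂ = -4 (distinct).
General solution: s(n) = A·(-2)^n + B·(-4)^n.
From s(0) = -6: A + B = -6.
From s(1) = -2: -2A - 4B = -2.
Solving: A = -13, B = 7.
So s(n) = - 13 \left(-2\right)^{n} + 7 \left(-4\right)^{n}.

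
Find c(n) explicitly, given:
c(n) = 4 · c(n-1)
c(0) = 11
Pure geometric recurrence with ratio 4.
By induction c(n) = c(0) · (4)^n = 11 \cdot 4^{n}.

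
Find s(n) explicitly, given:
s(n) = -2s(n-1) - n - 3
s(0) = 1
First-order linear with linear forcing.
Homogeneous solution: s_h(n) = A·(-2)^n.
Try particular s_p(n) = pn + q. Substituting:
  pn + q = -2(p(n-1) + q) - n - 3.
Matching the n-coefficient: p = -2p - 1 ⇒ p = - \frac{1}{3}.
Matching constants: q = 2p - 2q - 3 ⇒ q = - \frac{11}{9}.
General: s(n) = A·(-2)^n - \frac{n}{3} - \frac{11}{9}.
Apply s(0) = 1: A - \frac{11}{9} = 1 ⇒ A = \frac{20}{9}.
So s(n) = \frac{20 \left(-2\right)^{n}}{9} - \frac{n}{3} - \frac{11}{9}.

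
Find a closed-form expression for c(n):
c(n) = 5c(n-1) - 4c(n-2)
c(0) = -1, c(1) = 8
Characteristic equation: x² - 5x + 4 = 0, which factors as (x - (4))(x - (1)) = 0.
Roots r₁ = 4, r₂ = 1 (distinct).
General solution: c(n) = A·(4)^n + B·(1)^n.
From c(0) = -1: A + B = -1.
From c(1) = 8: 4A + B = 8.
Solving: A = 3, B = -4.
So c(n) = 3 \cdot 4^{n} - 4.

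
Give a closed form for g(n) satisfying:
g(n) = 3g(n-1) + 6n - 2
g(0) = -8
First-order linear with linear forcing.
Homogeneous solution: g_h(n) = A·(3)^n.
Try particular g_p(n) = pn + q. Substituting:
  pn + q = 3(p(n-1) + q) + 6n - 2.
Matching the n-coefficient: p = 3p + 6 ⇒ p = -3.
Matching constants: q = -3p + 3q - 2 ⇒ q = - \frac{7}{2}.
General: g(n) = A·(3)^n - 3 n - \frac{7}{2}.
Apply g(0) = -8: A - \frac{7}{2} = -8 ⇒ A = - \frac{9}{2}.
So g(n) = - \frac{9 \cdot 3^{n}}{2} - 3 n - \frac{7}{2}.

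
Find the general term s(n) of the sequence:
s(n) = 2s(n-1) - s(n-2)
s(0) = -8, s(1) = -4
Characteristic equation: x² - 2x + 1 = 0, which is (x - (1))².
Repeated root r = 1.
General solution: s(n) = (A + Bn)·(1)^n.
From s(0) = -8: A = -8.
From s(1) = -4: (A + B)·(1) = -4 ⇒ B = 4.
So s(n) = \left(4 n - 8\right) \cdot (1)^n.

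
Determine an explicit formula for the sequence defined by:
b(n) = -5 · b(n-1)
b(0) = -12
Pure geometric recurrence with ratio -5.
By induction b(n) = b(0) · (-5)^n = - 12 \left(-5\right)^{n}.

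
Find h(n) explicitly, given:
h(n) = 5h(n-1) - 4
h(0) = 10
First-order linear non-homogeneous.
Homogeneous solution: h_h(n) = A·(5)^n.
Try constant particular solution h_p = K: K = 5K - 4 ⇒ K = 1.
General: h(n) = A·(5)^n + 1.
Apply h(0) = 10: A + 1 = 10 ⇒ A = 9.
So h(n) = 9 \cdot 5^{n} + 1.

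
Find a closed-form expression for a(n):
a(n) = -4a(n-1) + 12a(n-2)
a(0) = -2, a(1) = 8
Characteristic equation: x² + 4x - 12 = 0, which factors as (x - (2))(x - (-6)) = 0.
Roots r₁ = 2, r₂ = -6 (distinct).
General solution: a(n) = A·(2)^n + B·(-6)^n.
From a(0) = -2: A + B = -2.
From a(1) = 8: 2A - 6B = 8.
Solving: A = - \frac{1}{2}, B = - \frac{3}{2}.
So a(n) = - \frac{3 \left(-6\right)^{n}}{2} - \frac{2^{n}}{2}.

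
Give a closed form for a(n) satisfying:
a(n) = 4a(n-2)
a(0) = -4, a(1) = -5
Characteristic equation: x² - 4 = 0, which factors as (x - (-2))(x - (2)) = 0.
Roots r₁ = -2, r₂ = 2 (distinct).
General solution: a(n) = A·(-2)^n + B·(2)^n.
From a(0) = -4: A + B = -4.
From a(1) = -5: -2A + 2B = -5.
Solving: A = - \frac{3}{4}, B = - \frac{13}{4}.
So a(n) = - \frac{3 \left(-2\right)^{n}}{4} - \frac{13 \cdot 2^{n}}{4}.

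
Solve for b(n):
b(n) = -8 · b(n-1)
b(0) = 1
Pure geometric recurrence with ratio -8.
By induction b(n) = b(0) · (-8)^n = \left(-8\right)^{n}.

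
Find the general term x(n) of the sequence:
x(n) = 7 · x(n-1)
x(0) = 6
Pure geometric recurrence with ratio 7.
By induction x(n) = x(0) · (7)^n = 6 \cdot 7^{n}.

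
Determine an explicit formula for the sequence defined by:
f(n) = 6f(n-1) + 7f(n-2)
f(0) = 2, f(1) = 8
Characteristic equation: x² - 6x - 7 = 0, which factors as (x - (-1))(x - (7)) = 0.
Roots r₁ = -1, r₂ = 7 (distinct).
General solution: f(n) = A·(-1)^n + B·(7)^n.
From f(0) = 2: A + B = 2.
From f(1) = 8: -A + 7B = 8.
Solving: A = \frac{3}{4}, B = \frac{5}{4}.
So f(n) = \frac{3 \left(-1\right)^{n}}{4} + \frac{5 \cdot 7^{n}}{4}.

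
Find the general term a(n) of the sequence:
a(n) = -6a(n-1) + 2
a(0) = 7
First-order linear non-homogeneous.
Homogeneous solution: a_h(n) = A·(-6)^n.
Try constant particular solution a_p = K: K = -6K + 2 ⇒ K = \frac{2}{7}.
General: a(n) = A·(-6)^n + \frac{2}{7}.
Apply a(0) = 7: A + \frac{2}{7} = 7 ⇒ A = \frac{47}{7}.
So a(n) = \frac{47 \left(-6\right)^{n}}{7} + \frac{2}{7}.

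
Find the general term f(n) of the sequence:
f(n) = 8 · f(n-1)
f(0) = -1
Pure geometric recurrence with ratio 8.
By induction f(n) = f(0) · (8)^n = - 8^{n}.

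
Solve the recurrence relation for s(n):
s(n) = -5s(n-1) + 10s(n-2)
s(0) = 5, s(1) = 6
Characteristic equation: x² + 5x - 10 = 0.
Discriminant Δ = (-5)² + 4·(10) = 65.
Roots r₁,₂ = (-5 ± √65)/2, so r₁ = - \frac{5}{2} + \frac{\sqrt{65}}{2}, r₂ = - \frac{\sqrt{65}}{2} - \frac{5}{2}.
General solution: s(n) = A·r₁^n + B·r₂^n.
From the initial conditions, A + B = 5 and r₁A + r₂B = 6.
Since r₁ - r₂ = √65: A = (6 - (5)r₂)/√65 = \frac{37 \sqrt{65}}{130} + \frac{5}{2}, and B = 5 - A = \frac{5}{2} - \frac{37 \sqrt{65}}{130}.
So s(n) = \left(\frac{37 \sqrt{65}}{130} + \frac{5}{2}\right)\left(- \frac{5}{2} + \frac{\sqrt{65}}{2}\right)^n + \left(\frac{5}{2} - \frac{37 \sqrt{65}}{130}\right)\left(- \frac{\sqrt{65}}{2} - \frac{5}{2}\right)^n.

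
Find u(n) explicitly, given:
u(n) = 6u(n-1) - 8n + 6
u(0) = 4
First-order linear with linear forcing.
Homogeneous solution: u_h(n) = A·(6)^n.
Try particular u_p(n) = pn + q. Substituting:
  pn + q = 6(p(n-1) + q) - 8n + 6.
Matching the n-coefficient: p = 6p - 8 ⇒ p = \frac{8}{5}.
Matching constants: q = -6p + 6q + 6 ⇒ q = \frac{18}{25}.
General: u(n) = A·(6)^n + \frac{8 n}{5} + \frac{18}{25}.
Apply u(0) = 4: A + \frac{18}{25} = 4 ⇒ A = \frac{82}{25}.
So u(n) = \frac{82 \cdot 6^{n}}{25} + \frac{8 n}{5} + \frac{18}{25}.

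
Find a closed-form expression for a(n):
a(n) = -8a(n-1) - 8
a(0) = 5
First-order linear non-homogeneous.
Homogeneous solution: a_h(n) = A·(-8)^n.
Try constant particular solution a_p = K: K = -8K - 8 ⇒ K = - \frac{8}{9}.
General: a(n) = A·(-8)^n - \frac{8}{9}.
Apply a(0) = 5: A - \frac{8}{9} = 5 ⇒ A = \frac{53}{9}.
So a(n) = \frac{53 \left(-8\right)^{n}}{9} - \frac{8}{9}.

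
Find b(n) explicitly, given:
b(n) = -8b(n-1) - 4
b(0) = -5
First-order linear non-homogeneous.
Homogeneous solution: b_h(n) = A·(-8)^n.
Try constant particular solution b_p = K: K = -8K - 4 ⇒ K = - \frac{4}{9}.
General: b(n) = A·(-8)^n - \frac{4}{9}.
Apply b(0) = -5: A - \frac{4}{9} = -5 ⇒ A = - \frac{41}{9}.
So b(n) = - \frac{41 \left(-8\right)^{n}}{9} - \frac{4}{9}.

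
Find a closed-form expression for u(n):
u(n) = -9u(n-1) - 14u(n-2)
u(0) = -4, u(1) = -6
Characteristic equation: x² + 9x + 14 = 0, which factors as (x - (-7))(x - (-2)) = 0.
Roots r₁ = -7, r₂ = -2 (distinct).
General solution: u(n) = A·(-7)^n + B·(-2)^n.
From u(0) = -4: A + B = -4.
From u(1) = -6: -7A - 2B = -6.
Solving: A = \frac{14}{5}, B = - \frac{34}{5}.
So u(n) = - \frac{34 \left(-2\right)^{n}}{5} + \frac{14 \left(-7\right)^{n}}{5}.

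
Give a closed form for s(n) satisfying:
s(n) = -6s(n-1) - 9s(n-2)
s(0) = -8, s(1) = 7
Characteristic equation: x² + 6x + 9 = 0, which is (x - (-3))².
Repeated root r = -3.
General solution: s(n) = (A + Bn)·(-3)^n.
From s(0) = -8: A = -8.
From s(1) = 7: (A + B)·(-3) = 7 ⇒ B = \frac{17}{3}.
So s(n) = \left(\frac{17 n}{3} - 8\right) \cdot (-3)^n.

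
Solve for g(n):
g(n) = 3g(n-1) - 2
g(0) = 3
First-order linear non-homogeneous.
Homogeneous solution: g_h(n) = A·(3)^n.
Try constant particular solution g_p = K: K = 3K - 2 ⇒ K = 1.
General: g(n) = A·(3)^n + 1.
Apply g(0) = 3: A + 1 = 3 ⇒ A = 2.
So g(n) = 2 \cdot 3^{n} + 1.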